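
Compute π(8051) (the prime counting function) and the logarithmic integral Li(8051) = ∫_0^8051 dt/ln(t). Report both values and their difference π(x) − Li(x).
π(8051) = 1011;  Li(8051) ≈ 1032.09;  π(x) − Li(x) ≈ -21.09.

Direct count of primes ≤ 8051 gives π(8051) = 1011. Numerical evaluation of the logarithmic integral gives Li(8051) ≈ 1032.09. The difference π(x) − Li(x) ≈ -21.09 is typically negative for small/moderate x (Li(x) overestimates), though Littlewood's theorem shows this sign changes infinitely often.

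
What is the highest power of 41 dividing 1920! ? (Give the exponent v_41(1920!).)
v_41(1920!) = 47

Legendre's formula: v_p(n!) = Σ_{k ≥ 1} ⌊n / p^k⌋. For p = 41, n = 1920, the terms are:
  ⌊1920/41^1⌋ = ⌊1920/41⌋ = 46
  ⌊1920/41^2⌋ = ⌊1920/1681⌋ = 1
(the next term ⌊1920/41^3⌋ = 0, terminating the sum). Summing: v_41(1920!) = 46 + 1 = 47.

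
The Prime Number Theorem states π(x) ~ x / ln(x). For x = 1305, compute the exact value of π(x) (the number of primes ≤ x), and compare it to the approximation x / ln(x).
π(1305) = 213;  x/ln(x) ≈ 181.91;  relative error ≈ 14.60%.

Directly count primes up to 1305: π(1305) = 213. The PNT approximation gives 1305/ln(1305) ≈ 1305/7.17396 ≈ 181.91. Relative error (π(x) − x/ln(x)) / π(x) ≈ 14.60%; the approximation is known to undercount slightly (Li(x) is a better estimate).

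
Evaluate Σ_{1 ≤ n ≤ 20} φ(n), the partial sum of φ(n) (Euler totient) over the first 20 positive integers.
Σ_{n ≤ 20} φ(n) = 128

Compute φ(n) for each 1 ≤ n ≤ 20: φ(1) = 1, φ(2) = 1, φ(3) = 2, φ(4) = 2, φ(5) = 4, φ(6) = 2, φ(7) = 6, φ(8) = 4, φ(9) = 6, φ(10) = 4, φ(11) = 10, φ(12) = 4, φ(13) = 12, φ(14) = 6, φ(15) = 8, φ(16) = 8, φ(17) = 16, φ(18) = 6, φ(19) = 18, φ(20) = 8. Summing all 20 values: 128. (Average order: Σ_{n ≤ x} φ(n) ~ (3/π²) x². For x = 20, (3/π²)·20² ≈ 121.59.)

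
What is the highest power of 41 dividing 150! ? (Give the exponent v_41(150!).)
v_41(150!) = 3

Legendre's formula: v_p(n!) = Σ_{k ≥ 1} ⌊n / p^k⌋. For p = 41, n = 150, the terms are:
  ⌊150/41^1⌋ = ⌊150/41⌋ = 3
(the next term ⌊150/41^2⌋ = 0, terminating the sum). Summing: v_41(150!) = 3 = 3.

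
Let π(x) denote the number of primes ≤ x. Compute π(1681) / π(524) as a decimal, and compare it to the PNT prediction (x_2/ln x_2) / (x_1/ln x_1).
π(1681)/π(524) = 263/99 ≈ 2.6566;  PNT prediction ≈ 2.7045.

π(524) = 99 and π(1681) = 263, so π(1681)/π(524) ≈ 2.6566. The PNT-predicted ratio is (1681/ln(1681)) / (524/ln(524)) ≈ 2.7045. The two agree to within a few percent, as expected.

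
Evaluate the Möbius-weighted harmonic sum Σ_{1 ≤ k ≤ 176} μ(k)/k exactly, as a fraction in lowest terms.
Σ μ(k)/k = -291895861671370214401988773976597804369856804354890517841750669749/27764983964554203230141949225149376041830084932479143674493613998285

Values of μ(k) for 1 ≤ k ≤ 176: μ(1) = 1, μ(2) = -1, μ(3) = -1, μ(5) = -1, μ(6) = 1, μ(7) = -1, μ(10) = 1, μ(11) = -1, μ(13) = -1, μ(14) = 1, μ(15) = 1, μ(17) = -1, μ(19) = -1, μ(21) = 1, μ(22) = 1, μ(23) = -1, μ(26) = 1, μ(29) = -1, μ(30) = -1, μ(31) = -1, μ(33) = 1, μ(34) = 1, μ(35) = 1, μ(37) = -1, μ(38) = 1, μ(39) = 1, μ(41) = -1, μ(42) = -1, μ(43) = -1, μ(46) = 1, μ(47) = -1, μ(51) = 1, μ(53) = -1, μ(55) = 1, μ(57) = 1, μ(58) = 1, μ(59) = -1, μ(61) = -1, μ(62) = 1, μ(65) = 1, μ(66) = -1, μ(67) = -1, μ(69) = 1, μ(70) = -1, μ(71) = -1, μ(73) = -1, μ(74) = 1, μ(77) = 1, μ(78) = -1, μ(79) = -1, μ(82) = 1, μ(83) = -1, μ(85) = 1, μ(86) = 1, μ(87) = 1, μ(89) = -1, μ(91) = 1, μ(93) = 1, μ(94) = 1, μ(95) = 1, μ(97) = -1, μ(101) = -1, μ(102) = -1, μ(103) = -1, μ(105) = -1, μ(106) = 1, μ(107) = -1, μ(109) = -1, μ(110) = -1, μ(111) = 1, μ(113) = -1, μ(114) = -1, μ(115) = 1, μ(118) = 1, μ(119) = 1, μ(122) = 1, μ(123) = 1, μ(127) = -1, μ(129) = 1, μ(130) = -1, μ(131) = -1, μ(133) = 1, μ(134) = 1, μ(137) = -1, μ(138) = -1, μ(139) = -1, μ(141) = 1, μ(142) = 1, μ(143) = 1, μ(145) = 1, μ(146) = 1, μ(149) = -1, μ(151) = -1, μ(154) = -1, μ(155) = 1, μ(157) = -1, μ(158) = 1, μ(159) = 1, μ(161) = 1, μ(163) = -1, μ(165) = -1, μ(166) = 1, μ(167) = -1, μ(170) = -1, μ(173) = -1, μ(174) = -1, with μ = 0 on non-squarefree integers. Summing μ(k)/k for k where μ(k) ≠ 0 gives -291895861671370214401988773976597804369856804354890517841750669749/27764983964554203230141949225149376041830084932479143674493613998285 ≈ -0.0105. (PNT ⟺ this sum → 0 as n → ∞.)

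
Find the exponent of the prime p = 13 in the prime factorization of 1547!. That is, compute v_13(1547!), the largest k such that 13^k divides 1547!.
v_13(1547!) = 128

Legendre's formula: v_p(n!) = Σ_{k ≥ 1} ⌊n / p^k⌋. For p = 13, n = 1547, the terms are:
  ⌊1547/13^1⌋ = ⌊1547/13⌋ = 119
  ⌊1547/13^2⌋ = ⌊1547/169⌋ = 9
(the next term ⌊1547/13^3⌋ = 0, terminating the sum). Summing: v_13(1547!) = 119 + 9 = 128.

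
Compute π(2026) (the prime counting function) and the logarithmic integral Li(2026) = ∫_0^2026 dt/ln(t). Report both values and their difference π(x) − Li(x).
π(2026) = 306;  Li(2026) ≈ 318.23;  π(x) − Li(x) ≈ -12.23.

Direct count of primes ≤ 2026 gives π(2026) = 306. Numerical evaluation of the logarithmic integral gives Li(2026) ≈ 318.23. The difference π(x) − Li(x) ≈ -12.23 is typically negative for small/moderate x (Li(x) overestimates), though Littlewood's theorem shows this sign changes infinitely often.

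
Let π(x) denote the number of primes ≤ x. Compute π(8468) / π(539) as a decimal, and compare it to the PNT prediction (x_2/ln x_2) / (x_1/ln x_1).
π(8468)/π(539) = 1059/99 ≈ 10.6970;  PNT prediction ≈ 10.9260.

π(539) = 99 and π(8468) = 1059, so π(8468)/π(539) ≈ 10.6970. The PNT-predicted ratio is (8468/ln(8468)) / (539/ln(539)) ≈ 10.9260. The two agree to within a few percent, as expected.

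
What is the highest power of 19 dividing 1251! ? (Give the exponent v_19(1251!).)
v_19(1251!) = 68

Legendre's formula: v_p(n!) = Σ_{k ≥ 1} ⌊n / p^k⌋. For p = 19, n = 1251, the terms are:
  ⌊1251/19^1⌋ = ⌊1251/19⌋ = 65
  ⌊1251/19^2⌋ = ⌊1251/361⌋ = 3
(the next term ⌊1251/19^3⌋ = 0, terminating the sum). Summing: v_19(1251!) = 65 + 3 = 68.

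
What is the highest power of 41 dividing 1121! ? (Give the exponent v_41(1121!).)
v_41(1121!) = 27

Legendre's formula: v_p(n!) = Σ_{k ≥ 1} ⌊n / p^k⌋. For p = 41, n = 1121, the terms are:
  ⌊1121/41^1⌋ = ⌊1121/41⌋ = 27
(the next term ⌊1121/41^2⌋ = 0, terminating the sum). Summing: v_41(1121!) = 27 = 27.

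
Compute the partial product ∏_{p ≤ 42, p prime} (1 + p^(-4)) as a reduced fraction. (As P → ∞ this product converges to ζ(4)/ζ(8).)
∏ = 48720475991638584141351346569294960399869967650480384/45198307255822366572981630424624077541402100668355625

The primes p ≤ 42 are [2, 3, 5, 7, 11, 13, 17, 19, 23, 29, 31, 37, 41]. For each, (1 + 1/p^4) = (p^4 + 1)/p^4. Multiplying these fractions over p ∈ [2, 3, 5, 7, 11, 13, 17, 19, 23, 29, 31, 37, 41] gives 48720475991638584141351346569294960399869967650480384/45198307255822366572981630424624077541402100668355625. (In the limit P → ∞ this tends to ζ(4)/ζ(8).)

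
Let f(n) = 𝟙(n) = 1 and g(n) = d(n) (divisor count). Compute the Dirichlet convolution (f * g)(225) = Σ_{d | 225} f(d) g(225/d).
(𝟙 * d)(225) = 36

Divisors of 225: [1, 3, 5, 9, 15, 25, 45, 75, 225]. For each d | 225:
  d = 1: 𝟙(1) · d(225/1) = 1 · 9 = 9
  d = 3: 𝟙(3) · d(225/3) = 1 · 6 = 6
  d = 5: 𝟙(5) · d(225/5) = 1 · 6 = 6
  d = 9: 𝟙(9) · d(225/9) = 1 · 3 = 3
  d = 15: 𝟙(15) · d(225/15) = 1 · 4 = 4
  d = 25: 𝟙(25) · d(225/25) = 1 · 3 = 3
  d = 45: 𝟙(45) · d(225/45) = 1 · 2 = 2
  d = 75: 𝟙(75) · d(225/75) = 1 · 2 = 2
  d = 225: 𝟙(225) · d(225/225) = 1 · 1 = 1
Summing: (𝟙 * d)(225) = 9 + 6 + 6 + 3 + 4 + 3 + 2 + 2 + 1 = 36.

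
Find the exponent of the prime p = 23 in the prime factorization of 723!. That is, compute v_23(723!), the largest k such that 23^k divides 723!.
v_23(723!) = 32

Legendre's formula: v_p(n!) = Σ_{k ≥ 1} ⌊n / p^k⌋. For p = 23, n = 723, the terms are:
  ⌊723/23^1⌋ = ⌊723/23⌋ = 31
  ⌊723/23^2⌋ = ⌊723/529⌋ = 1
(the next term ⌊723/23^3⌋ = 0, terminating the sum). Summing: v_23(723!) = 31 + 1 = 32.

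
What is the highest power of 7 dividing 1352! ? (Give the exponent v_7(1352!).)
v_7(1352!) = 223

Legendre's formula: v_p(n!) = Σ_{k ≥ 1} ⌊n / p^k⌋. For p = 7, n = 1352, the terms are:
  ⌊1352/7^1⌋ = ⌊1352/7⌋ = 193
  ⌊1352/7^2⌋ = ⌊1352/49⌋ = 27
  ⌊1352/7^3⌋ = ⌊1352/343⌋ = 3
(the next term ⌊1352/7^4⌋ = 0, terminating the sum). Summing: v_7(1352!) = 193 + 27 + 3 = 223.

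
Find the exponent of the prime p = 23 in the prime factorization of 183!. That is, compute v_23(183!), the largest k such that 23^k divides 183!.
v_23(183!) = 7

Legendre's formula: v_p(n!) = Σ_{k ≥ 1} ⌊n / p^k⌋. For p = 23, n = 183, the terms are:
  ⌊183/23^1⌋ = ⌊183/23⌋ = 7
(the next term ⌊183/23^2⌋ = 0, terminating the sum). Summing: v_23(183!) = 7 = 7.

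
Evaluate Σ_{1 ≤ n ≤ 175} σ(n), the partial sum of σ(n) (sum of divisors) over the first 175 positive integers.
Σ_{n ≤ 175} σ(n) = 25212

Compute σ(n) for each 1 ≤ n ≤ 175: σ(1) = 1, σ(2) = 3, σ(3) = 4, σ(4) = 7, σ(5) = 6, σ(6) = 12, σ(7) = 8, σ(8) = 15, σ(9) = 13, σ(10) = 18, σ(11) = 12, σ(12) = 28, σ(13) = 14, σ(14) = 24, σ(15) = 24, σ(16) = 31, σ(17) = 18, σ(18) = 39, σ(19) = 20, σ(20) = 42, σ(21) = 32, σ(22) = 36, σ(23) = 24, σ(24) = 60, σ(25) = 31, σ(26) = 42, σ(27) = 40, σ(28) = 56, σ(29) = 30, σ(30) = 72, σ(31) = 32, σ(32) = 63, σ(33) = 48, σ(34) = 54, σ(35) = 48, σ(36) = 91, σ(37) = 38, σ(38) = 60, σ(39) = 56, σ(40) = 90, σ(41) = 42, σ(42) = 96, σ(43) = 44, σ(44) = 84, σ(45) = 78, σ(46) = 72, σ(47) = 48, σ(48) = 124, σ(49) = 57, σ(50) = 93, σ(51) = 72, σ(52) = 98, σ(53) = 54, σ(54) = 120, σ(55) = 72, σ(56) = 120, σ(57) = 80, σ(58) = 90, σ(59) = 60, σ(60) = 168, σ(61) = 62, σ(62) = 96, σ(63) = 104, σ(64) = 127, σ(65) = 84, σ(66) = 144, σ(67) = 68, σ(68) = 126, σ(69) = 96, σ(70) = 144, σ(71) = 72, σ(72) = 195, σ(73) = 74, σ(74) = 114, σ(75) = 124, σ(76) = 140, σ(77) = 96, σ(78) = 168, σ(79) = 80, σ(80) = 186, σ(81) = 121, σ(82) = 126, σ(83) = 84, σ(84) = 224, σ(85) = 108, σ(86) = 132, σ(87) = 120, σ(88) = 180, σ(89) = 90, σ(90) = 234, σ(91) = 112, σ(92) = 168, σ(93) = 128, σ(94) = 144, σ(95) = 120, σ(96) = 252, σ(97) = 98, σ(98) = 171, σ(99) = 156, σ(100) = 217, σ(101) = 102, σ(102) = 216, σ(103) = 104, σ(104) = 210, σ(105) = 192, σ(106) = 162, σ(107) = 108, σ(108) = 280, σ(109) = 110, σ(110) = 216, σ(111) = 152, σ(112) = 248, σ(113) = 114, σ(114) = 240, σ(115) = 144, σ(116) = 210, σ(117) = 182, σ(118) = 180, σ(119) = 144, σ(120) = 360, σ(121) = 133, σ(122) = 186, σ(123) = 168, σ(124) = 224, σ(125) = 156, σ(126) = 312, σ(127) = 128, σ(128) = 255, σ(129) = 176, σ(130) = 252, σ(131) = 132, σ(132) = 336, σ(133) = 160, σ(134) = 204, σ(135) = 240, σ(136) = 270, σ(137) = 138, σ(138) = 288, σ(139) = 140, σ(140) = 336, σ(141) = 192, σ(142) = 216, σ(143) = 168, σ(144) = 403, σ(145) = 180, σ(146) = 222, σ(147) = 228, σ(148) = 266, σ(149) = 150, σ(150) = 372, σ(151) = 152, σ(152) = 300, σ(153) = 234, σ(154) = 288, σ(155) = 192, σ(156) = 392, σ(157) = 158, σ(158) = 240, σ(159) = 216, σ(160) = 378, σ(161) = 192, σ(162) = 363, σ(163) = 164, σ(164) = 294, σ(165) = 288, σ(166) = 252, σ(167) = 168, σ(168) = 480, σ(169) = 183, σ(170) = 324, σ(171) = 260, σ(172) = 308, σ(173) = 174, σ(174) = 360, σ(175) = 248. Summing all 175 values: 25212. (Average order: Σ_{n ≤ x} σ(n) ~ (π²/12) x². For x = 175, (π²/12)·175² ≈ 25188.05.)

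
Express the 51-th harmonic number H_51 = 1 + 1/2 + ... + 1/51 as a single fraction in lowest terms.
H_51 = 14004003155738682347159/3099044504245996706400

Direct summation: H_51 = 1 + 1/2 + ... + 1/51. The least common denominator is lcm(1, ..., 51) = 3099044504245996706400; over this denominator the numerator is 3099044504245996706400 + 1549522252122998353200 + 1033014834748665568800 + 774761126061499176600 + 619808900849199341280 + 516507417374332784400 + 442720643463713815200 + 387380563030749588300 + 344338278249555189600 + 309904450424599670640 + 281731318567817882400 + 258253708687166392200 + 238388038788153592800 + 221360321731856907600 + 206602966949733113760 + 193690281515374794150 + 182296735543882159200 + 172169139124777594800 + 163107605486631405600 + 154952225212299835320 + 147573547821237938400 + 140865659283908941200 + 134741065401999856800 + 129126854343583196100 + 123961780169839868256 + 119194019394076796400 + 114779426083185063200 + 110680160865928453800 + 106863603594689541600 + 103301483474866556880 + 99969177556322474400 + 96845140757687397075 + 93910439522605960800 + 91148367771941079600 + 88544128692742763040 + 86084569562388797400 + 83757959574216127200 + 81553802743315702800 + 79462679596051197600 + 77476112606149917660 + 75586451323073090400 + 73786773910618969200 + 72070802424325504800 + 70432829641954470600 + 68867655649911037920 + 67370532700999928400 + 65937117111616951200 + 64563427171791598050 + 63245806209101973600 + 61980890084919934128 + 60765578514627386400 = 14004003155738682347159, so H_51 = 14004003155738682347159/3099044504245996706400 (already in lowest terms) ≈ 4.51881. (The PNT-adjacent estimate ln(51) + γ ≈ 4.50904 matches within O(1/n).)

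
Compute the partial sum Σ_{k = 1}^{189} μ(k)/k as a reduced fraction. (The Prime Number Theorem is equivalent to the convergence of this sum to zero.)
Σ μ(k)/k = -27041902300620416603296223594221152327628829604011718275600551594065857/5397346292805549782720214077673687806275517530364350655459511599582614290

Values of μ(k) for 1 ≤ k ≤ 189: μ(1) = 1, μ(2) = -1, μ(3) = -1, μ(5) = -1, μ(6) = 1, μ(7) = -1, μ(10) = 1, μ(11) = -1, μ(13) = -1, μ(14) = 1, μ(15) = 1, μ(17) = -1, μ(19) = -1, μ(21) = 1, μ(22) = 1, μ(23) = -1, μ(26) = 1, μ(29) = -1, μ(30) = -1, μ(31) = -1, μ(33) = 1, μ(34) = 1, μ(35) = 1, μ(37) = -1, μ(38) = 1, μ(39) = 1, μ(41) = -1, μ(42) = -1, μ(43) = -1, μ(46) = 1, μ(47) = -1, μ(51) = 1, μ(53) = -1, μ(55) = 1, μ(57) = 1, μ(58) = 1, μ(59) = -1, μ(61) = -1, μ(62) = 1, μ(65) = 1, μ(66) = -1, μ(67) = -1, μ(69) = 1, μ(70) = -1, μ(71) = -1, μ(73) = -1, μ(74) = 1, μ(77) = 1, μ(78) = -1, μ(79) = -1, μ(82) = 1, μ(83) = -1, μ(85) = 1, μ(86) = 1, μ(87) = 1, μ(89) = -1, μ(91) = 1, μ(93) = 1, μ(94) = 1, μ(95) = 1, μ(97) = -1, μ(101) = -1, μ(102) = -1, μ(103) = -1, μ(105) = -1, μ(106) = 1, μ(107) = -1, μ(109) = -1, μ(110) = -1, μ(111) = 1, μ(113) = -1, μ(114) = -1, μ(115) = 1, μ(118) = 1, μ(119) = 1, μ(122) = 1, μ(123) = 1, μ(127) = -1, μ(129) = 1, μ(130) = -1, μ(131) = -1, μ(133) = 1, μ(134) = 1, μ(137) = -1, μ(138) = -1, μ(139) = -1, μ(141) = 1, μ(142) = 1, μ(143) = 1, μ(145) = 1, μ(146) = 1, μ(149) = -1, μ(151) = -1, μ(154) = -1, μ(155) = 1, μ(157) = -1, μ(158) = 1, μ(159) = 1, μ(161) = 1, μ(163) = -1, μ(165) = -1, μ(166) = 1, μ(167) = -1, μ(170) = -1, μ(173) = -1, μ(174) = -1, μ(177) = 1, μ(178) = 1, μ(179) = -1, μ(181) = -1, μ(182) = -1, μ(183) = 1, μ(185) = 1, μ(186) = -1, μ(187) = 1, with μ = 0 on non-squarefree integers. Summing μ(k)/k for k where μ(k) ≠ 0 gives -27041902300620416603296223594221152327628829604011718275600551594065857/5397346292805549782720214077673687806275517530364350655459511599582614290 ≈ -0.0050. (PNT ⟺ this sum → 0 as n → ∞.)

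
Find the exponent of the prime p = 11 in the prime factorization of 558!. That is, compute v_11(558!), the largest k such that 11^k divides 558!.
v_11(558!) = 54

Legendre's formula: v_p(n!) = Σ_{k ≥ 1} ⌊n / p^k⌋. For p = 11, n = 558, the terms are:
  ⌊558/11^1⌋ = ⌊558/11⌋ = 50
  ⌊558/11^2⌋ = ⌊558/121⌋ = 4
(the next term ⌊558/11^3⌋ = 0, terminating the sum). Summing: v_11(558!) = 50 + 4 = 54.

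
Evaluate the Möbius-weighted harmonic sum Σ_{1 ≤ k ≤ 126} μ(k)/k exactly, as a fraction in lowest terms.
Σ μ(k)/k = 23090940688334333795050585396213953208427071/3161005464041760778814520629154366249327468699

Values of μ(k) for 1 ≤ k ≤ 126: μ(1) = 1, μ(2) = -1, μ(3) = -1, μ(5) = -1, μ(6) = 1, μ(7) = -1, μ(10) = 1, μ(11) = -1, μ(13) = -1, μ(14) = 1, μ(15) = 1, μ(17) = -1, μ(19) = -1, μ(21) = 1, μ(22) = 1, μ(23) = -1, μ(26) = 1, μ(29) = -1, μ(30) = -1, μ(31) = -1, μ(33) = 1, μ(34) = 1, μ(35) = 1, μ(37) = -1, μ(38) = 1, μ(39) = 1, μ(41) = -1, μ(42) = -1, μ(43) = -1, μ(46) = 1, μ(47) = -1, μ(51) = 1, μ(53) = -1, μ(55) = 1, μ(57) = 1, μ(58) = 1, μ(59) = -1, μ(61) = -1, μ(62) = 1, μ(65) = 1, μ(66) = -1, μ(67) = -1, μ(69) = 1, μ(70) = -1, μ(71) = -1, μ(73) = -1, μ(74) = 1, μ(77) = 1, μ(78) = -1, μ(79) = -1, μ(82) = 1, μ(83) = -1, μ(85) = 1, μ(86) = 1, μ(87) = 1, μ(89) = -1, μ(91) = 1, μ(93) = 1, μ(94) = 1, μ(95) = 1, μ(97) = -1, μ(101) = -1, μ(102) = -1, μ(103) = -1, μ(105) = -1, μ(106) = 1, μ(107) = -1, μ(109) = -1, μ(110) = -1, μ(111) = 1, μ(113) = -1, μ(114) = -1, μ(115) = 1, μ(118) = 1, μ(119) = 1, μ(122) = 1, μ(123) = 1, with μ = 0 on non-squarefree integers. Summing μ(k)/k for k where μ(k) ≠ 0 gives 23090940688334333795050585396213953208427071/3161005464041760778814520629154366249327468699 ≈ 0.0073. (PNT ⟺ this sum → 0 as n → ∞.)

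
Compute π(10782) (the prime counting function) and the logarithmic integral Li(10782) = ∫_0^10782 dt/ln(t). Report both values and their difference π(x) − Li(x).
π(10782) = 1313;  Li(10782) ≈ 1330.69;  π(x) − Li(x) ≈ -17.69.

Direct count of primes ≤ 10782 gives π(10782) = 1313. Numerical evaluation of the logarithmic integral gives Li(10782) ≈ 1330.69. The difference π(x) − Li(x) ≈ -17.69 is typically negative for small/moderate x (Li(x) overestimates), though Littlewood's theorem shows this sign changes infinitely often.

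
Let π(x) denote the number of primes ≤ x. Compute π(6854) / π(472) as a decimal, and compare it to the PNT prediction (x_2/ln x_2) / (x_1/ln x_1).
π(6854)/π(472) = 881/91 ≈ 9.6813;  PNT prediction ≈ 10.1224.

π(472) = 91 and π(6854) = 881, so π(6854)/π(472) ≈ 9.6813. The PNT-predicted ratio is (6854/ln(6854)) / (472/ln(472)) ≈ 10.1224. The two agree to within a few percent, as expected.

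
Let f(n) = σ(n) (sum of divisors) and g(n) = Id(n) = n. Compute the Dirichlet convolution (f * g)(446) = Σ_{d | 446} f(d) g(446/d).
(σ * Id)(446) = 2235

Divisors of 446: [1, 2, 223, 446]. For each d | 446:
  d = 1: σ(1) · Id(446/1) = 1 · 446 = 446
  d = 2: σ(2) · Id(446/2) = 3 · 223 = 669
  d = 223: σ(223) · Id(446/223) = 224 · 2 = 448
  d = 446: σ(446) · Id(446/446) = 672 · 1 = 672
Summing: (σ * Id)(446) = 446 + 669 + 448 + 672 = 2235.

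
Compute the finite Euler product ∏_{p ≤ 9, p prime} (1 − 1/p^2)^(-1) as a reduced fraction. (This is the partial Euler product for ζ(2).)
∏ = 1225/768

The primes p ≤ 9 are [2, 3, 5, 7]. For each prime, (1 − 1/p^2)^(-1) = p^2 / (p^2 − 1). The product is (1 − 1/2^2)^(-1), (1 − 1/3^2)^(-1), (1 − 1/5^2)^(-1), (1 − 1/7^2)^(-1) = ∏ p^2 / (p^2 − 1) = 1225/768.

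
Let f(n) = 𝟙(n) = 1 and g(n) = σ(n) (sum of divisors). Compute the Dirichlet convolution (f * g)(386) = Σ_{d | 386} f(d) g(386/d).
(𝟙 * σ)(386) = 780

Divisors of 386: [1, 2, 193, 386]. For each d | 386:
  d = 1: 𝟙(1) · σ(386/1) = 1 · 582 = 582
  d = 2: 𝟙(2) · σ(386/2) = 1 · 194 = 194
  d = 193: 𝟙(193) · σ(386/193) = 1 · 3 = 3
  d = 386: 𝟙(386) · σ(386/386) = 1 · 1 = 1
Summing: (𝟙 * σ)(386) = 582 + 194 + 3 + 1 = 780.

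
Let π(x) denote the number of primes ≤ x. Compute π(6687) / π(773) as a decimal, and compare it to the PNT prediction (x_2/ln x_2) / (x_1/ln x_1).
π(6687)/π(773) = 861/137 ≈ 6.2847;  PNT prediction ≈ 6.5316.

π(773) = 137 and π(6687) = 861, so π(6687)/π(773) ≈ 6.2847. The PNT-predicted ratio is (6687/ln(6687)) / (773/ln(773)) ≈ 6.5316. The two agree to within a few percent, as expected.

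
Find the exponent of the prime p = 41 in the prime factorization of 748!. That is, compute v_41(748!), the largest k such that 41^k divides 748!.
v_41(748!) = 18

Legendre's formula: v_p(n!) = Σ_{k ≥ 1} ⌊n / p^k⌋. For p = 41, n = 748, the terms are:
  ⌊748/41^1⌋ = ⌊748/41⌋ = 18
(the next term ⌊748/41^2⌋ = 0, terminating the sum). Summing: v_41(748!) = 18 = 18.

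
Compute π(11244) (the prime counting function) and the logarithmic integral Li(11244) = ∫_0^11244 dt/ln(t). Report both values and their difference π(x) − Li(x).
π(11244) = 1359;  Li(11244) ≈ 1380.33;  π(x) − Li(x) ≈ -21.33.

Direct count of primes ≤ 11244 gives π(11244) = 1359. Numerical evaluation of the logarithmic integral gives Li(11244) ≈ 1380.33. The difference π(x) − Li(x) ≈ -21.33 is typically negative for small/moderate x (Li(x) overestimates), though Littlewood's theorem shows this sign changes infinitely often.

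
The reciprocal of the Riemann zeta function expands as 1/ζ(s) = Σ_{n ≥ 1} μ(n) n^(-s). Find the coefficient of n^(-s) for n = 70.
μ(70) = -1

Factor n = 70 = 2 · 5 · 7. μ(n) = 0 if any exponent ≥ 2 (not squarefree); otherwise μ(n) = (−1)^{ω(n)} where ω(n) is the number of distinct prime factors. Applying: μ(70) = -1.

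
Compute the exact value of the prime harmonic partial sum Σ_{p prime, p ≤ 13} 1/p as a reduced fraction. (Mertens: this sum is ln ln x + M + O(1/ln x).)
Σ 1/p = 40361/30030

π(13) = 6, so the primes ≤ 13 are [2, 3, 5, 7, 11, 13]. Summing 1/p over these primes: 40361/30030 ≈ 1.3440. Mertens estimate ln ln(13) + 0.2615 ≈ 1.2034.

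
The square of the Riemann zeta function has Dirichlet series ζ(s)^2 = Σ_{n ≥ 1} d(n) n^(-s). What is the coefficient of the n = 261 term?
d(261) = 6

ζ(s)^2 = (Σ 1/m^s)(Σ 1/k^s). The coefficient of 1/n^s in the product is the number of ordered pairs (m, k) with mk = n, which equals d(n). For n = 261, divisors are [1, 3, 9, 29, 87, 261], so d(261) = 6.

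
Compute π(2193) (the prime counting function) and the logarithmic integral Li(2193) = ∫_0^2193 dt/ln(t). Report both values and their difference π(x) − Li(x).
π(2193) = 327;  Li(2193) ≈ 340.05;  π(x) − Li(x) ≈ -13.05.

Direct count of primes ≤ 2193 gives π(2193) = 327. Numerical evaluation of the logarithmic integral gives Li(2193) ≈ 340.05. The difference π(x) − Li(x) ≈ -13.05 is typically negative for small/moderate x (Li(x) overestimates), though Littlewood's theorem shows this sign changes infinitely often.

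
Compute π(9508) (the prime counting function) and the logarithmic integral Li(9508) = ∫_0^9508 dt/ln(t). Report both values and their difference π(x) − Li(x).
π(9508) = 1177;  Li(9508) ≈ 1192.57;  π(x) − Li(x) ≈ -15.57.

Direct count of primes ≤ 9508 gives π(9508) = 1177. Numerical evaluation of the logarithmic integral gives Li(9508) ≈ 1192.57. The difference π(x) − Li(x) ≈ -15.57 is typically negative for small/moderate x (Li(x) overestimates), though Littlewood's theorem shows this sign changes infinitely often.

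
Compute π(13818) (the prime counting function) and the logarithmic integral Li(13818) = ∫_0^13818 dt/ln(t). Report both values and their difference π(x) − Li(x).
π(13818) = 1633;  Li(13818) ≈ 1653.18;  π(x) − Li(x) ≈ -20.18.

Direct count of primes ≤ 13818 gives π(13818) = 1633. Numerical evaluation of the logarithmic integral gives Li(13818) ≈ 1653.18. The difference π(x) − Li(x) ≈ -20.18 is typically negative for small/moderate x (Li(x) overestimates), though Littlewood's theorem shows this sign changes infinitely often.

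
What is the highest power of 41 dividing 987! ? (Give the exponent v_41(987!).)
v_41(987!) = 24

Legendre's formula: v_p(n!) = Σ_{k ≥ 1} ⌊n / p^k⌋. For p = 41, n = 987, the terms are:
  ⌊987/41^1⌋ = ⌊987/41⌋ = 24
(the next term ⌊987/41^2⌋ = 0, terminating the sum). Summing: v_41(987!) = 24 = 24.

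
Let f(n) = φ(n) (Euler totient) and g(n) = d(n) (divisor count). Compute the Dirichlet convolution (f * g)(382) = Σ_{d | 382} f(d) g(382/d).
(φ * d)(382) = 576

Divisors of 382: [1, 2, 191, 382]. For each d | 382:
  d = 1: φ(1) · d(382/1) = 1 · 4 = 4
  d = 2: φ(2) · d(382/2) = 1 · 2 = 2
  d = 191: φ(191) · d(382/191) = 190 · 2 = 380
  d = 382: φ(382) · d(382/382) = 190 · 1 = 190
Summing: (φ * d)(382) = 4 + 2 + 380 + 190 = 576.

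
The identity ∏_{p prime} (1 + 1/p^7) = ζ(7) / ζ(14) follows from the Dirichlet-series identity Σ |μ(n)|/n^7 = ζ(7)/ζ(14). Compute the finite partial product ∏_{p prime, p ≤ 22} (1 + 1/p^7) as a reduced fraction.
∏ = 1068826090093603336253543016500022477644576/1060040977976779320486482915314295925421875

The primes p ≤ 22 are [2, 3, 5, 7, 11, 13, 17, 19]. For each, (1 + 1/p^7) = (p^7 + 1)/p^7. Multiplying these fractions over p ∈ [2, 3, 5, 7, 11, 13, 17, 19] gives 1068826090093603336253543016500022477644576/1060040977976779320486482915314295925421875. (In the limit P → ∞ this tends to ζ(7)/ζ(14).)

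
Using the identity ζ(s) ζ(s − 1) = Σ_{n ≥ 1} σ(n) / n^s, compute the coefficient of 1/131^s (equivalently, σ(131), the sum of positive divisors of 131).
σ(131) = 132

In the product (Σ m^0/m^s)(Σ k / k^s) = Σ (Σ_{d | n} d) / n^s, the coefficient of 1/n^s is σ(n) = Σ_{d | n} d. For n = 131, divisors are [1, 131]; summing: σ(131) = 132.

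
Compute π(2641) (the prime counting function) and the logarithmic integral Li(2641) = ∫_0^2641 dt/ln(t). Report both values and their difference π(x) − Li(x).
π(2641) = 382;  Li(2641) ≈ 397.57;  π(x) − Li(x) ≈ -15.57.

Direct count of primes ≤ 2641 gives π(2641) = 382. Numerical evaluation of the logarithmic integral gives Li(2641) ≈ 397.57. The difference π(x) − Li(x) ≈ -15.57 is typically negative for small/moderate x (Li(x) overestimates), though Littlewood's theorem shows this sign changes infinitely often.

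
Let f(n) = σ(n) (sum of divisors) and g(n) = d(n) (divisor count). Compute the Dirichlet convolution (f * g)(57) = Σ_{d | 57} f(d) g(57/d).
(σ * d)(57) = 132

Divisors of 57: [1, 3, 19, 57]. For each d | 57:
  d = 1: σ(1) · d(57/1) = 1 · 4 = 4
  d = 3: σ(3) · d(57/3) = 4 · 2 = 8
  d = 19: σ(19) · d(57/19) = 20 · 2 = 40
  d = 57: σ(57) · d(57/57) = 80 · 1 = 80
Summing: (σ * d)(57) = 4 + 8 + 40 + 80 = 132.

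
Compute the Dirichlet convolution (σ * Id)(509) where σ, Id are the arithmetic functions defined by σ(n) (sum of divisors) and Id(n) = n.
(σ * Id)(509) = 1019

Divisors of 509: [1, 509]. For each d | 509:
  d = 1: σ(1) · Id(509/1) = 1 · 509 = 509
  d = 509: σ(509) · Id(509/509) = 510 · 1 = 510
Summing: (σ * Id)(509) = 509 + 510 = 1019.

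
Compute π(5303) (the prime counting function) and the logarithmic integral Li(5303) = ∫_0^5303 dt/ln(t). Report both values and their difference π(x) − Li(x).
π(5303) = 703;  Li(5303) ≈ 719.73;  π(x) − Li(x) ≈ -16.73.

Direct count of primes ≤ 5303 gives π(5303) = 703. Numerical evaluation of the logarithmic integral gives Li(5303) ≈ 719.73. The difference π(x) − Li(x) ≈ -16.73 is typically negative for small/moderate x (Li(x) overestimates), though Littlewood's theorem shows this sign changes infinitely often.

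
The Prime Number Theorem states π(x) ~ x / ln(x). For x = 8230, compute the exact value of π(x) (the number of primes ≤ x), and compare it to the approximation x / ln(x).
π(8230) = 1031;  x/ln(x) ≈ 912.87;  relative error ≈ 11.46%.

Directly count primes up to 8230: π(8230) = 1031. The PNT approximation gives 8230/ln(8230) ≈ 8230/9.01554 ≈ 912.87. Relative error (π(x) − x/ln(x)) / π(x) ≈ 11.46%; the approximation is known to undercount slightly (Li(x) is a better estimate).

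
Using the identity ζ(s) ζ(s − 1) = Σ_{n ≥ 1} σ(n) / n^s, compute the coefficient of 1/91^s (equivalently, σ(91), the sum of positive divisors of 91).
σ(91) = 112

In the product (Σ m^0/m^s)(Σ k / k^s) = Σ (Σ_{d | n} d) / n^s, the coefficient of 1/n^s is σ(n) = Σ_{d | n} d. For n = 91, divisors are [1, 7, 13, 91]; summing: σ(91) = 112.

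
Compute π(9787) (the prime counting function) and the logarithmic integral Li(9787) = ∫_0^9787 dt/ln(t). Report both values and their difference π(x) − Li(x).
π(9787) = 1207;  Li(9787) ≈ 1222.98;  π(x) − Li(x) ≈ -15.98.

Direct count of primes ≤ 9787 gives π(9787) = 1207. Numerical evaluation of the logarithmic integral gives Li(9787) ≈ 1222.98. The difference π(x) − Li(x) ≈ -15.98 is typically negative for small/moderate x (Li(x) overestimates), though Littlewood's theorem shows this sign changes infinitely often.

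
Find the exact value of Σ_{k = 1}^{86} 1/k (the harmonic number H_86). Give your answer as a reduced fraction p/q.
H_86 = 3698356445237207772956045432953649519/734184632222154704090370027645633600

Direct summation: H_86 = 1 + 1/2 + ... + 1/86. The least common denominator is lcm(1, ..., 86) = 8076030954443701744994070304101969600; over this denominator the numerator is 8076030954443701744994070304101969600 + 4038015477221850872497035152050984800 + 2692010318147900581664690101367323200 + 2019007738610925436248517576025492400 + 1615206190888740348998814060820393920 + 1346005159073950290832345050683661600 + 1153718707777671677856295757728852800 + 1009503869305462718124258788012746200 + 897336772715966860554896700455774400 + 807603095444370174499407030410196960 + 734184632222154704090370027645633600 + 673002579536975145416172525341830800 + 621233150341823211153390023392459200 + 576859353888835838928147878864426400 + 538402063629580116332938020273464640 + 504751934652731359062129394006373100 + 475060644379041279117298253182468800 + 448668386357983430277448350227887200 + 425054260760194828683898437057998400 + 403801547722185087249703515205098480 + 384572902592557225952098585909617600 + 367092316111077352045185013822816800 + 351131780627987032391046534960955200 + 336501289768487572708086262670915400 + 323041238177748069799762812164078784 + 310616575170911605576695011696229600 + 299112257571988953518298900151924800 + 288429676944417919464073939432213200 + 278483826015300060172209320831102400 + 269201031814790058166469010136732320 + 260517127562700056290131300132321600 + 252375967326365679531064697003186550 + 244728210740718234696790009215211200 + 237530322189520639558649126591234400 + 230743741555534335571259151545770560 + 224334193178991715138724175113943600 + 218271106876856803918758656867620800 + 212527130380097414341949218528999200 + 207077716780607737051130007797486400 + 201900773861092543624851757602549240 + 196976364742529310853513909856145600 + 192286451296278612976049292954808800 + 187814673359155854534745821025627200 + 183546158055538676022592506911408400 + 179467354543193372110979340091154880 + 175565890313993516195523267480477600 + 171830445839227696702001495831956800 + 168250644884243786354043131335457700 + 164816958253953096836613679675550400 + 161520619088874034899881406082039392 + 158353548126347093039099417727489600 + 155308287585455802788347505848114800 + 152377942536673617830076798190603200 + 149556128785994476759149450075962400 + 146836926444430940818074005529126720 + 144214838472208959732036969716106600 + 141684753586731609561299479019332800 + 139241913007650030086104660415551200 + 136881880583791554999899496679694400 + 134600515907395029083234505068366160 + 132393950072847569590066726296753600 + 130258563781350028145065650066160800 + 128190967530852408650699528636539200 + 126187983663182839765532348501593275 + 124246630068364642230678004678491840 + 122364105370359117348395004607605600 + 120537775439458234999911497076148800 + 118765161094760319779324563295617200 + 117043926875995677463682178320318400 + 115371870777767167785629575772885280 + 113746914851319742887240426818337600 + 112167096589495857569362087556971800 + 110630561019776736232795483617835200 + 109135553438428401959379328433810400 + 107680412725916023266587604054692928 + 106263565190048707170974609264499600 + 104883518888879243441481432520804800 + 103538858390303868525565003898743200 + 102228239929667110696127472203822400 + 100950386930546271812425878801274620 + 99704085857329651172766300050641600 + 98488182371264655426756954928072800 + 97301577764381948734868316916891200 + 96143225648139306488024646477404400 + 95012128875808255823459650636493760 + 93907336679577927267372910512813600 = 40681920897609285502516499762490144709, so H_86 = 40681920897609285502516499762490144709/8076030954443701744994070304101969600; reducing by gcd(40681920897609285502516499762490144709, 8076030954443701744994070304101969600) = 11 gives 3698356445237207772956045432953649519/734184632222154704090370027645633600 ≈ 5.03737. (The PNT-adjacent estimate ln(86) + γ ≈ 5.03156 matches within O(1/n).)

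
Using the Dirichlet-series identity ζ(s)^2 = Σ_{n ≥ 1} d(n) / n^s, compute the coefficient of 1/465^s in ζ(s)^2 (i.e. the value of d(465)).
d(465) = 8

ζ(s)^2 = (Σ 1/m^s)(Σ 1/k^s). The coefficient of 1/n^s in the product is the number of ordered pairs (m, k) with mk = n, which equals d(n). For n = 465, divisors are [1, 3, 5, 15, 31, 93, 155, 465], so d(465) = 8.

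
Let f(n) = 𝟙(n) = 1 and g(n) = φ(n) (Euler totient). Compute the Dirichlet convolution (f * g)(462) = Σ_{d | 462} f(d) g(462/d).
(𝟙 * φ)(462) = 462

Divisors of 462: [1, 2, 3, 6, 7, 11, 14, 21, 22, 33, 42, 66, 77, 154, 231, 462]. For each d | 462:
  d = 1: 𝟙(1) · φ(462/1) = 1 · 120 = 120
  d = 2: 𝟙(2) · φ(462/2) = 1 · 120 = 120
  d = 3: 𝟙(3) · φ(462/3) = 1 · 60 = 60
  d = 6: 𝟙(6) · φ(462/6) = 1 · 60 = 60
  d = 7: 𝟙(7) · φ(462/7) = 1 · 20 = 20
  d = 11: 𝟙(11) · φ(462/11) = 1 · 12 = 12
  d = 14: 𝟙(14) · φ(462/14) = 1 · 20 = 20
  d = 21: 𝟙(21) · φ(462/21) = 1 · 10 = 10
  d = 22: 𝟙(22) · φ(462/22) = 1 · 12 = 12
  d = 33: 𝟙(33) · φ(462/33) = 1 · 6 = 6
  d = 42: 𝟙(42) · φ(462/42) = 1 · 10 = 10
  d = 66: 𝟙(66) · φ(462/66) = 1 · 6 = 6
  d = 77: 𝟙(77) · φ(462/77) = 1 · 2 = 2
  d = 154: 𝟙(154) · φ(462/154) = 1 · 2 = 2
  d = 231: 𝟙(231) · φ(462/231) = 1 · 1 = 1
  d = 462: 𝟙(462) · φ(462/462) = 1 · 1 = 1
Summing: (𝟙 * φ)(462) = 120 + 120 + 60 + 60 + 20 + 12 + 20 + 10 + 12 + 6 + 10 + 6 + 2 + 2 + 1 + 1 = 462.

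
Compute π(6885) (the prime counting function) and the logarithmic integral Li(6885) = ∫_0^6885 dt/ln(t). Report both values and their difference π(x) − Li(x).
π(6885) = 886;  Li(6885) ≈ 901.33;  π(x) − Li(x) ≈ -15.33.

Direct count of primes ≤ 6885 gives π(6885) = 886. Numerical evaluation of the logarithmic integral gives Li(6885) ≈ 901.33. The difference π(x) − Li(x) ≈ -15.33 is typically negative for small/moderate x (Li(x) overestimates), though Littlewood's theorem shows this sign changes infinitely often.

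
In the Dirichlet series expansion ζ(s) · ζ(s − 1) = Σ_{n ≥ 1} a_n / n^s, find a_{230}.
σ(230) = 432

In the product (Σ m^0/m^s)(Σ k / k^s) = Σ (Σ_{d | n} d) / n^s, the coefficient of 1/n^s is σ(n) = Σ_{d | n} d. For n = 230, divisors are [1, 2, 5, 10, 23, 46, 115, 230]; summing: σ(230) = 432.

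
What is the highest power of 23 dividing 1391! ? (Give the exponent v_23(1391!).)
v_23(1391!) = 62

Legendre's formula: v_p(n!) = Σ_{k ≥ 1} ⌊n / p^k⌋. For p = 23, n = 1391, the terms are:
  ⌊1391/23^1⌋ = ⌊1391/23⌋ = 60
  ⌊1391/23^2⌋ = ⌊1391/529⌋ = 2
(the next term ⌊1391/23^3⌋ = 0, terminating the sum). Summing: v_23(1391!) = 60 + 2 = 62.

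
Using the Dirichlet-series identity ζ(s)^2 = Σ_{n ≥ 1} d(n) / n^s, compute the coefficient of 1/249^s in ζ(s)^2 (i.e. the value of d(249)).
d(249) = 4

ζ(s)^2 = (Σ 1/m^s)(Σ 1/k^s). The coefficient of 1/n^s in the product is the number of ordered pairs (m, k) with mk = n, which equals d(n). For n = 249, divisors are [1, 3, 83, 249], so d(249) = 4.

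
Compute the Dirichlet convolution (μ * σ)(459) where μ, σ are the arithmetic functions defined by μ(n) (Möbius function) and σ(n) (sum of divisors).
(μ * σ)(459) = 459

Divisors of 459: [1, 3, 9, 17, 27, 51, 153, 459]. For each d | 459:
  d = 1: μ(1) · σ(459/1) = 1 · 720 = 720
  d = 3: μ(3) · σ(459/3) = -1 · 234 = -234
  d = 9: μ(9) · σ(459/9) = 0 · 72 = 0
  d = 17: μ(17) · σ(459/17) = -1 · 40 = -40
  d = 27: μ(27) · σ(459/27) = 0 · 18 = 0
  d = 51: μ(51) · σ(459/51) = 1 · 13 = 13
  d = 153: μ(153) · σ(459/153) = 0 · 4 = 0
  d = 459: μ(459) · σ(459/459) = 0 · 1 = 0
Summing: (μ * σ)(459) = 720 + -234 + 0 + -40 + 0 + 13 + 0 + 0 = 459.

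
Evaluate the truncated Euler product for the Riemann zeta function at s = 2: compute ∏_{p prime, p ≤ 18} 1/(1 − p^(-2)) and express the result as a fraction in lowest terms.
∏ = 206841635/127401984

The primes p ≤ 18 are [2, 3, 5, 7, 11, 13, 17]. For each prime, (1 − 1/p^2)^(-1) = p^2 / (p^2 − 1). The product is (1 − 1/2^2)^(-1), (1 − 1/3^2)^(-1), (1 − 1/5^2)^(-1), (1 − 1/7^2)^(-1), (1 − 1/11^2)^(-1), (1 − 1/13^2)^(-1), (1 − 1/17^2)^(-1) = ∏ p^2 / (p^2 − 1) = 206841635/127401984.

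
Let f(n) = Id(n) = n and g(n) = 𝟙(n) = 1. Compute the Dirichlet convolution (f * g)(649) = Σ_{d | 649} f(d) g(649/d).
(Id * 𝟙)(649) = 720

Divisors of 649: [1, 11, 59, 649]. For each d | 649:
  d = 1: Id(1) · 𝟙(649/1) = 1 · 1 = 1
  d = 11: Id(11) · 𝟙(649/11) = 11 · 1 = 11
  d = 59: Id(59) · 𝟙(649/59) = 59 · 1 = 59
  d = 649: Id(649) · 𝟙(649/649) = 649 · 1 = 649
Summing: (Id * 𝟙)(649) = 1 + 11 + 59 + 649 = 720.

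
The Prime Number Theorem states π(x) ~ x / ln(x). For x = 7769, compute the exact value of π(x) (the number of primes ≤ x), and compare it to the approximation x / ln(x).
π(7769) = 985;  x/ln(x) ≈ 867.28;  relative error ≈ 11.95%.

Directly count primes up to 7769: π(7769) = 985. The PNT approximation gives 7769/ln(7769) ≈ 7769/8.95790 ≈ 867.28. Relative error (π(x) − x/ln(x)) / π(x) ≈ 11.95%; the approximation is known to undercount slightly (Li(x) is a better estimate).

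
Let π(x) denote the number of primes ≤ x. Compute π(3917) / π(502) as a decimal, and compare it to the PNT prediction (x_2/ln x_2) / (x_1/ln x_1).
π(3917)/π(502) = 542/95 ≈ 5.7053;  PNT prediction ≈ 5.8651.

π(502) = 95 and π(3917) = 542, so π(3917)/π(502) ≈ 5.7053. The PNT-predicted ratio is (3917/ln(3917)) / (502/ln(502)) ≈ 5.8651. The two agree to within a few percent, as expected.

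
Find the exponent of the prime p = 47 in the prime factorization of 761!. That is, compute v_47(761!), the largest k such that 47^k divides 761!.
v_47(761!) = 16

Legendre's formula: v_p(n!) = Σ_{k ≥ 1} ⌊n / p^k⌋. For p = 47, n = 761, the terms are:
  ⌊761/47^1⌋ = ⌊761/47⌋ = 16
(the next term ⌊761/47^2⌋ = 0, terminating the sum). Summing: v_47(761!) = 16 = 16.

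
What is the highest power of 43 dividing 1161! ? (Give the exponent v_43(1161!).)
v_43(1161!) = 27

Legendre's formula: v_p(n!) = Σ_{k ≥ 1} ⌊n / p^k⌋. For p = 43, n = 1161, the terms are:
  ⌊1161/43^1⌋ = ⌊1161/43⌋ = 27
(the next term ⌊1161/43^2⌋ = 0, terminating the sum). Summing: v_43(1161!) = 27 = 27.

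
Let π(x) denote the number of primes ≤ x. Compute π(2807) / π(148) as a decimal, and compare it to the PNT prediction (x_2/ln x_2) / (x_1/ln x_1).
π(2807)/π(148) = 409/34 ≈ 12.0294;  PNT prediction ≈ 11.9370.

π(148) = 34 and π(2807) = 409, so π(2807)/π(148) ≈ 12.0294. The PNT-predicted ratio is (2807/ln(2807)) / (148/ln(148)) ≈ 11.9370. The two agree to within a few percent, as expected.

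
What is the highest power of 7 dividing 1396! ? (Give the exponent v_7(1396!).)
v_7(1396!) = 231

Legendre's formula: v_p(n!) = Σ_{k ≥ 1} ⌊n / p^k⌋. For p = 7, n = 1396, the terms are:
  ⌊1396/7^1⌋ = ⌊1396/7⌋ = 199
  ⌊1396/7^2⌋ = ⌊1396/49⌋ = 28
  ⌊1396/7^3⌋ = ⌊1396/343⌋ = 4
(the next term ⌊1396/7^4⌋ = 0, terminating the sum). Summing: v_7(1396!) = 199 + 28 + 4 = 231.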